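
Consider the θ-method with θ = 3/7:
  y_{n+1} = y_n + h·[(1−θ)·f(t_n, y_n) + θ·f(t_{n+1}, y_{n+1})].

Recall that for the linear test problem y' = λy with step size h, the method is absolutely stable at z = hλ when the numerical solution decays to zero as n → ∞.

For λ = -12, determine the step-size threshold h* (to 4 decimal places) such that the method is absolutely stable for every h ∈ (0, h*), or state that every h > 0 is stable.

Test eqn y'=λy, z=hλ:
  y_{n+1} = y_n + z·[4/7·y_n + 3/7·y_{n+1}] ⇒ (1 − 3/7z)y_{n+1} = (1 + 4/7z)y_n
  so R(z) = (1 + 4/7z)/(1 − 3/7z).

Boundary: |R(x)|=1, x<0.
x=-1.72: |R|=0.0099
R=−1: 1+4/7x = −1+3/7x ⇒ -1/7x=2 ⇒ x=2/(-1/7)=-14.0000
Confirm numerically:
  x=-12.283: |R|=0.96084 <1
  x=-10.173: |R|=0.89800 <1
  x=-9.561: |R|=0.87560 <1
  x=-14.467: |R|=1.00927 >1
  x=-14.317: |R|=1.00635 >1
  x=-14.120: |R|=1.00243 >1
So |R|<1 on (-14.0000, 0).

(-14.0000,0); λ=-12 ⇒ h* = (14)/12 = 1.1667.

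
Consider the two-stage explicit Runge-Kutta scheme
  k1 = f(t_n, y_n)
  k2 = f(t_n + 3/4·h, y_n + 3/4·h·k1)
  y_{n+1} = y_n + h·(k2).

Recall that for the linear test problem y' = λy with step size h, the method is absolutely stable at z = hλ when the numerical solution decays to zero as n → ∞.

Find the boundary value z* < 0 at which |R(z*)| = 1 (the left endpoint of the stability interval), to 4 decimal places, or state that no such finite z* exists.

left endpoint -1.3333.

With y'=λy (z=hλ):
  k1=λy_n ⇒ h·k1=z·y_n;  k2=λ(1+3/4z)y_n ⇒ h·k2=z(1+3/4z)y_n
  y_{n+1}/y_n = 1 + z(1+3/4z) = 1 + z + 3/4z²
  ⇒ R(z) = 1 + z + 3/4z².

Boundary: |R(x)|=1, x<0.
x=-0.43: |R|=0.7087
R=1: x+3/4x²=0 ⇒ x=−4/3=-1.3333; min R=1−1/(4·3/4)=0.6667>−1
Confirm numerically:
  x=-1.099: |R|=0.80685 <1
  x=-0.730: |R|=0.66968 <1
  x=-0.726: |R|=0.66931 <1
  x=-0.607: |R|=0.66934 <1
  x=-1.745: |R|=1.53877 >1
  x=-1.379: |R|=1.04723 >1
Interval (-1.3333, 0).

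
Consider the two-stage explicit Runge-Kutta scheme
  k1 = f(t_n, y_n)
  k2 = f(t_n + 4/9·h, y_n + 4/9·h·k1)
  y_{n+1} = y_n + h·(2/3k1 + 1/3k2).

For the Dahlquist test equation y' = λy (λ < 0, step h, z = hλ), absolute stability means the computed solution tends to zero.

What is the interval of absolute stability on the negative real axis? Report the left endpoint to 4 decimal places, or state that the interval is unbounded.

Set f=λy, z=hλ:
  k1=λy_n ⇒ h·k1=z·y_n;  k2=λ(1+4/9z)y_n ⇒ h·k2=z(1+4/9z)y_n
  y_{n+1}/y_n = 1 + 2/3z + 1/3z(1+4/9z) = 1 + z + 4/27z²
  Hence R(z) = 1 + z + 4/27z².

Boundary: |R(x)|=1, x<0.
x=-0.47: |R|=0.5627
R=1: x+4/27x²=0 ⇒ x=−27/4=-6.7500; min R=1−1/(4·4/27)=-0.6875>−1
Confirm numerically:
  x=-5.086: |R|=0.25379 <1
  x=-3.225: |R|=0.68417 <1
  x=-2.774: |R|=0.63399 <1
  x=-7.257: |R|=1.54508 >1
  x=-7.088: |R|=1.35493 >1
  x=-7.076: |R|=1.34174 >1
So |R|<1 on (-6.7500, 0).

(-6.7500, 0).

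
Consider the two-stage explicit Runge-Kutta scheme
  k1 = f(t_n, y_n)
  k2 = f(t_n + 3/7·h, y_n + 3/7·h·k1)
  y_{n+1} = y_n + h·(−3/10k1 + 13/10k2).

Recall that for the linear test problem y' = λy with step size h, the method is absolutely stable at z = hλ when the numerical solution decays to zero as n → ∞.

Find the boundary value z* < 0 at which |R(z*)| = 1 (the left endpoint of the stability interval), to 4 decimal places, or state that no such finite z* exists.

z* = -1.7949.

Set f=λy, z=hλ:
  k1=λy_n ⇒ h·k1=z·y_n;  k2=λ(1+3/7z)y_n ⇒ h·k2=z(1+3/7z)y_n
  y_{n+1}/y_n = 1 − 3/10z + 13/10z(1+3/7z) = 1 + z + 39/70z²
  so R(z) = 1 + z + 39/70z².

Find x<0 with |R(x)|<1.
x=-0.74: |R|=0.5651
R=1: x+39/70x²=0 ⇒ x=−70/39=-1.7949; min R=1−1/(4·39/70)=0.5513>−1
Confirm numerically:
  x=-1.726: |R|=0.93377 <1
  x=-1.603: |R|=0.82864 <1
  x=-1.287: |R|=0.63583 <1
  x=-2.274: |R|=1.60703 >1
  x=-2.071: |R|=1.31861 >1
  x=-1.977: |R|=1.20061 >1
Stable set (-1.7949, 0).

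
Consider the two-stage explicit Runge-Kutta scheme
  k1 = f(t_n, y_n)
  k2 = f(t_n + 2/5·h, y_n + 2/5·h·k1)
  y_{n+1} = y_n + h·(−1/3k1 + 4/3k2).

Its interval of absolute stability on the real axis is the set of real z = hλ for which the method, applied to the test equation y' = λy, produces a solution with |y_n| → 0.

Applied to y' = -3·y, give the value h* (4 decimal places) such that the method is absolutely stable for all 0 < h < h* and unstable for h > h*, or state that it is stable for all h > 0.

On y'=λy, z=hλ:
  k1=λy_n ⇒ h·k1=z·y_n;  k2=λ(1+2/5z)y_n ⇒ h·k2=z(1+2/5z)y_n
  y_{n+1}/y_n = 1 − 1/3z + 4/3z(1+2/5z) = 1 + z + 8/15z²
  R(z) = 1 + z + 8/15z².

Solve |R(x)|<1 on ℝ⁻.
x=-0.31: |R|=0.7413
R=1: x+8/15x²=0 ⇒ x=−15/8=-1.8750; min R=1−1/(4·8/15)=0.5312>−1
Confirm numerically:
  x=-1.719: |R|=0.85698 <1
  x=-1.230: |R|=0.57688 <1
  x=-0.840: |R|=0.53632 <1
  x=-0.759: |R|=0.54824 <1
  x=-2.360: |R|=1.61045 >1
  x=-2.049: |R|=1.19015 >1
  x=-1.928: |R|=1.05450 >1
Stable set (-1.8750, 0).

(-1.8750,0); λ=-3 ⇒ h* = (15/8)/3 = 0.6250.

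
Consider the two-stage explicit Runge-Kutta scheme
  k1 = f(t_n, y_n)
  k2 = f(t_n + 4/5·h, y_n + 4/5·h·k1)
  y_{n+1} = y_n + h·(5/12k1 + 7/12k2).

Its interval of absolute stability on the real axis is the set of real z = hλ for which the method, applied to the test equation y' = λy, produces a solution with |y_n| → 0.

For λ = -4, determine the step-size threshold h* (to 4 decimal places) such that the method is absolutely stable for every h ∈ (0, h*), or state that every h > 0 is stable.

Set f=λy, z=hλ:
  k1=λy_n ⇒ h·k1=z·y_n;  k2=λ(1+4/5z)y_n ⇒ h·k2=z(1+4/5z)y_n
  y_{n+1}/y_n = 1 + 5/12z + 7/12z(1+4/5z) = 1 + z + 7/15z²
  so R(z) = 1 + z + 7/15z².

Boundary: |R(x)|=1, x<0.
x=-1: |R|=0.4667
R=1: x+7/15x²=0 ⇒ x=−15/7=-2.1429; min R=1−1/(4·7/15)=0.4643>−1
Confirm numerically:
  x=-1.779: |R|=0.69793 <1
  x=-1.067: |R|=0.46429 <1
  x=-0.994: |R|=0.46708 <1
  x=-0.868: |R|=0.48360 <1
  x=-2.541: |R|=1.47212 >1
  x=-2.488: |R|=1.40073 >1
  x=-2.274: |R|=1.13917 >1
Interval (-2.1429, 0).

(-2.1429,0); λ=-4 ⇒ h* = (15/7)/4 = 0.5357.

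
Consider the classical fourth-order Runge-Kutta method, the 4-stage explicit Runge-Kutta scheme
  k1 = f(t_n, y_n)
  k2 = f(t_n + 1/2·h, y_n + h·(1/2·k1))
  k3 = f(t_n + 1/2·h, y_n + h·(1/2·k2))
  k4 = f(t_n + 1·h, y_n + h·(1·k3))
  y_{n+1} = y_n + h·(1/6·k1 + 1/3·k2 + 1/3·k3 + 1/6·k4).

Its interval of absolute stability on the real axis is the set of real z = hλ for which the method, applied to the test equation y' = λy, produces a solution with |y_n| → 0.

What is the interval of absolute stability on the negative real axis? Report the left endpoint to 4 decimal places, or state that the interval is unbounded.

z∈(-2.7853,0).

With y'=λy (z=hλ):
  order 4, 4-stage ⇒ R(z)=1+z+z^2/2+z^3/6+z^4/24
  (e.g. R(-1.57)=0.27062, |R|=0.27062)

Solve |R(x)|<1 on ℝ⁻.
x=-1.57: |R|=0.2706
|R(-3.14)|=1.6804 |R(-0.84)|=0.4348 |R(-0.59)|=0.5549
Bisect:
  x_lo=-3.5592 |R|=2.9466  x_hi=-0.1011 |R|=0.9039
  mid=-1.83012 |R|=0.29035 →hi
  mid=-2.69465 |R|=0.87172 →hi
  mid=-3.12692 |R|=1.64966 →lo
  mid=-2.91078 |R|=1.20628 →lo
  mid=-2.80272 |R|=1.02659 →lo
  mid=-2.74868 |R|=0.94619 →hi
  mid=-2.77570 |R|=0.98563 →hi
  mid=-2.78921 |R|=1.00592 →lo
  mid=-2.78246 |R|=0.99573 →hi
  ...
  [-2.78541,-2.78520] ⇒ x*=-2.7853
Stable set (-2.7853, 0).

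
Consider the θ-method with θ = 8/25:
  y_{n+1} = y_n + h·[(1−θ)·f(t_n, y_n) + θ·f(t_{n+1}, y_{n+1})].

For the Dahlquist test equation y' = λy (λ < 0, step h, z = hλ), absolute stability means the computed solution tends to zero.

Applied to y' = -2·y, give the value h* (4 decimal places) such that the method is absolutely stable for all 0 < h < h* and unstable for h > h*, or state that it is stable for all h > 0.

(-5.5556,0); λ=-2 ⇒ h* = (50/9)/2 = 2.7778.

On y'=λy, z=hλ:
  y_{n+1} = y_n + z·[17/25·y_n + 8/25·y_{n+1}] ⇒ (1 − 8/25z)y_{n+1} = (1 + 17/25z)y_n
  ⇒ R(z) = (1 + 17/25z)/(1 − 8/25z).

Find x<0 with |R(x)|<1.
x=-1.66: |R|=0.0841
R=−1: 1+17/25x = −1+8/25x ⇒ -9/25x=2 ⇒ x=2/(-9/25)=-5.5556
Confirm numerically:
  x=-3.215: |R|=0.58468 <1
  x=-2.343: |R|=0.33904 <1
  x=-2.332: |R|=0.33544 <1
  x=-5.801: |R|=1.03093 >1
  x=-5.684: |R|=1.01640 >1
Stable set (-5.5556, 0).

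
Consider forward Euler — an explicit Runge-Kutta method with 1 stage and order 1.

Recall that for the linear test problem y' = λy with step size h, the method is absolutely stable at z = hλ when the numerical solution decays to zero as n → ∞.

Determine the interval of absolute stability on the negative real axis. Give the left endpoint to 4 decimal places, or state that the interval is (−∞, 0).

With y'=λy (z=hλ):
  order 1, 1-stage ⇒ R(z)=1+z
  (e.g. R(-1.56)=-0.56000, |R|=0.56000)

Find x<0 with |R(x)|<1.
x=-1.56: |R|=0.5600
|R(-1.37)|=0.3700 |R(-0.78)|=0.2200 |R(-0.61)|=0.3900
Bisect:
  x_lo=-2.8954 |R|=1.8954  x_hi=-0.3819 |R|=0.6181
  mid=-1.63867 |R|=0.63867 →hi
  mid=-2.26705 |R|=1.26705 →lo
  mid=-1.95286 |R|=0.95286 →hi
  mid=-2.10996 |R|=1.10996 →lo
  mid=-2.03141 |R|=1.03141 →lo
  mid=-1.99213 |R|=0.99213 →hi
  mid=-2.01177 |R|=1.01177 →lo
  mid=-2.00195 |R|=1.00195 →lo
  ...
  [-2.00011,-1.99996] ⇒ x*=-2.0000
So |R|<1 on (-2.0000, 0).

z∈(-2.0000,0).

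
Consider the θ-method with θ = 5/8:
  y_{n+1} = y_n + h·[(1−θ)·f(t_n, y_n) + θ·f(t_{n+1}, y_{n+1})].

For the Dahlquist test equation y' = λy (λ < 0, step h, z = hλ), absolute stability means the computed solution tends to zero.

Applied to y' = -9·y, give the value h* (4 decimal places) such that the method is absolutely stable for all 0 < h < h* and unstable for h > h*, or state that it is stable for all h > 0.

interval (−∞, 0). Any h>0 works for λ=-9.

Test eqn y'=λy, z=hλ:
  y_{n+1} = y_n + z·[3/8·y_n + 5/8·y_{n+1}] ⇒ (1 − 5/8z)y_{n+1} = (1 + 3/8z)y_n
  Hence R(z) = (1 + 3/8z)/(1 − 5/8z).

Find x<0 with |R(x)|<1.
x=-0.37: |R|=0.6995
x=-2: |R|=0.1111
x=-10: |R|=0.3793
x=-100: |R|=0.5748
θ=5/8≥1/2 ⇒ |1+3/8x|<|1−5/8x| ∀x<0 ⇒ unbounded interval.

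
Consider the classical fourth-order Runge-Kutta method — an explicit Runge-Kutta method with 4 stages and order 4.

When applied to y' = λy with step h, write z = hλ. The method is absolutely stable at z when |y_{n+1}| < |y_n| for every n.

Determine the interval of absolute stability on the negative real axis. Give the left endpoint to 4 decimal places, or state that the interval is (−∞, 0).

z∈(-2.7853,0).

Test eqn y'=λy, z=hλ:
  order 4, 4-stage ⇒ R(z)=1+z+z^2/2+z^3/6+z^4/24
  (e.g. R(-1.34)=0.29112, |R|=0.29112)

Need |R(x)|<1, x<0.
x=-1.34: |R|=0.2911
|R(-2.94)|=1.2594 |R(-2.93)|=1.2410 |R(-1.31)|=0.2961
Bisect:
  x_lo=-3.6510 |R|=3.3060  x_hi=-0.3486 |R|=0.7057
  mid=-1.99981 |R|=0.33327 →hi
  mid=-2.82538 |R|=1.06215 →lo
  mid=-2.41260 |R|=0.56890 →hi
  mid=-2.61899 |R|=0.77688 →hi
  mid=-2.72219 |R|=0.90895 →hi
  mid=-2.77379 |R|=0.98279 →hi
  mid=-2.79959 |R|=1.02176 →lo
  mid=-2.78669 |R|=1.00210 →lo
  mid=-2.78024 |R|=0.99240 →hi
  mid=-2.78346 |R|=0.99724 →hi
  ...
  [-2.78548,-2.78527] ⇒ x*=-2.7853
Interval (-2.7853, 0).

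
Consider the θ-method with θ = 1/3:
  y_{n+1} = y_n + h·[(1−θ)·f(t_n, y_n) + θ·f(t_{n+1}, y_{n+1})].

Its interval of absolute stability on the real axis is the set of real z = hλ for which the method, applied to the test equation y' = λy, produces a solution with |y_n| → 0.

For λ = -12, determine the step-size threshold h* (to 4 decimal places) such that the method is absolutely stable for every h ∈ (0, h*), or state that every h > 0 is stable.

Test eqn y'=λy, z=hλ:
  y_{n+1} = y_n + z·[2/3·y_n + 1/3·y_{n+1}] ⇒ (1 − 1/3z)y_{n+1} = (1 + 2/3z)y_n
  ⇒ R(z) = (1 + 2/3z)/(1 − 1/3z).

Solve |R(x)|<1 on ℝ⁻.
x=-1.78: |R|=0.1172
R=−1: 1+2/3x = −1+1/3x ⇒ -1/3x=2 ⇒ x=2/(-1/3)=-6.0000
Confirm numerically:
  x=-4.754: |R|=0.83931 <1
  x=-4.601: |R|=0.81595 <1
  x=-4.351: |R|=0.77568 <1
  x=-3.330: |R|=0.57820 <1
  x=-6.269: |R|=1.02902 >1
  x=-6.207: |R|=1.02248 >1
  x=-6.087: |R|=1.00957 >1
Interval (-6.0000, 0).

(-6.0000,0); λ=-12 ⇒ h* = (6)/12 = 0.5000.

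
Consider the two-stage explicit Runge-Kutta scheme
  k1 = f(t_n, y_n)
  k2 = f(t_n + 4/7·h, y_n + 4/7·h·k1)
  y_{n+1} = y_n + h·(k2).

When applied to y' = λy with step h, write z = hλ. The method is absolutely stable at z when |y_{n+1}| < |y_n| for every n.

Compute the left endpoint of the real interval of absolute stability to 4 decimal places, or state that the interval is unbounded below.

On y'=λy, z=hλ:
  k1=λy_n ⇒ h·k1=z·y_n;  k2=λ(1+4/7z)y_n ⇒ h·k2=z(1+4/7z)y_n
  y_{n+1}/y_n = 1 + z(1+4/7z) = 1 + z + 4/7z²
  Hence R(z) = 1 + z + 4/7z².

Find x<0 with |R(x)|<1.
x=-0.79: |R|=0.5666
R=1: x+4/7x²=0 ⇒ x=−7/4=-1.7500; min R=1−1/(4·4/7)=0.5625>−1
Confirm numerically:
  x=-1.541: |R|=0.81596 <1
  x=-0.962: |R|=0.56683 <1
  x=-0.952: |R|=0.56589 <1
  x=-0.864: |R|=0.56257 <1
  x=-2.211: |R|=1.58244 >1
  x=-1.914: |R|=1.17937 >1
  x=-1.822: |R|=1.07496 >1
Interval (-1.7500, 0).

z* = -1.7500.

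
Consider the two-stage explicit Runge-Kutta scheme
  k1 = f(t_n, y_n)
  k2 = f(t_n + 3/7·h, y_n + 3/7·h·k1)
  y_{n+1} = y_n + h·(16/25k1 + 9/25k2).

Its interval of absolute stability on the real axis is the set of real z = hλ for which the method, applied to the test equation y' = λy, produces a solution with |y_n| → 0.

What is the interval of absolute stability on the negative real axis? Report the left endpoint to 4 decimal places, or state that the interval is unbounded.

With y'=λy (z=hλ):
  k1=λy_n ⇒ h·k1=z·y_n;  k2=λ(1+3/7z)y_n ⇒ h·k2=z(1+3/7z)y_n
  y_{n+1}/y_n = 1 + 16/25z + 9/25z(1+3/7z) = 1 + z + 27/175z²
  so R(z) = 1 + z + 27/175z².

Need |R(x)|<1, x<0.
x=-1.43: |R|=0.1145
R=1: x+27/175x²=0 ⇒ x=−175/27=-6.4815; min R=1−1/(4·27/175)=-0.6204>−1
Confirm numerically:
  x=-4.190: |R|=0.48134 <1
  x=-4.118: |R|=0.50163 <1
  x=-3.412: |R|=0.61585 <1
  x=-2.984: |R|=0.61020 <1
  x=-7.020: |R|=1.58326 >1
  x=-6.514: |R|=1.03268 >1
Interval (-6.4815, 0).

z∈(-6.4815,0).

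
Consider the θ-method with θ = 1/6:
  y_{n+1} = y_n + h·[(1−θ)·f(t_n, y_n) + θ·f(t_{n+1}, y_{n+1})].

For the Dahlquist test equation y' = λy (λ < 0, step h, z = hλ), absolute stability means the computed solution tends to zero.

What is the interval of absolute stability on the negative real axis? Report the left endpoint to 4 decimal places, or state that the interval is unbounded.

(-3.0000, 0).

Set f=λy, z=hλ:
  y_{n+1} = y_n + z·[5/6·y_n + 1/6·y_{n+1}] ⇒ (1 − 1/6z)y_{n+1} = (1 + 5/6z)y_n
  ⇒ R(z) = (1 + 5/6z)/(1 − 1/6z).

Need |R(x)|<1, x<0.
x=-0.67: |R|=0.3973
R=−1: 1+5/6x = −1+1/6x ⇒ -2/3x=2 ⇒ x=2/(-2/3)=-3.0000
Confirm numerically:
  x=-2.440: |R|=0.73460 <1
  x=-1.881: |R|=0.43205 <1
  x=-1.873: |R|=0.42741 <1
  x=-3.518: |R|=1.21769 >1
  x=-3.276: |R|=1.11902 >1
So |R|<1 on (-3.0000, 0).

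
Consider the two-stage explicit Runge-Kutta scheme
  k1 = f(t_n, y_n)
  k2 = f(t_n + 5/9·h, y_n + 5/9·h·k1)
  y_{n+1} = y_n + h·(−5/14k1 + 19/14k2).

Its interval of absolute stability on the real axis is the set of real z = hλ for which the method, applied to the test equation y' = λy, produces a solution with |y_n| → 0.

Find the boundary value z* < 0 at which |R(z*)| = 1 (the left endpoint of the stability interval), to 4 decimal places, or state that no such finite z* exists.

On y'=λy, z=hλ:
  k1=λy_n ⇒ h·k1=z·y_n;  k2=λ(1+5/9z)y_n ⇒ h·k2=z(1+5/9z)y_n
  y_{n+1}/y_n = 1 − 5/14z + 19/14z(1+5/9z) = 1 + z + 95/126z²
  Hence R(z) = 1 + z + 95/126z².

Need |R(x)|<1, x<0.
x=-0.79: |R|=0.6806
R=1: x+95/126x²=0 ⇒ x=−126/95=-1.3263; min R=1−1/(4·95/126)=0.6684>−1
Confirm numerically:
  x=-1.190: |R|=0.87769 <1
  x=-0.663: |R|=0.66842 <1
  x=-0.547: |R|=0.67859 <1
  x=-1.684: |R|=1.45415 >1
  x=-1.560: |R|=1.27486 >1
Interval (-1.3263, 0).

z* = -1.3263.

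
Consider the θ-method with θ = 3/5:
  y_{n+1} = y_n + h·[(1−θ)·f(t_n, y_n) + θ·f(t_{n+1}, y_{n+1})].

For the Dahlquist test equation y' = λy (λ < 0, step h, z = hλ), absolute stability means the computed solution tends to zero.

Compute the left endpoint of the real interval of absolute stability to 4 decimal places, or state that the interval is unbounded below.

On y'=λy, z=hλ:
  y_{n+1} = y_n + z·[2/5·y_n + 3/5·y_{n+1}] ⇒ (1 − 3/5z)y_{n+1} = (1 + 2/5z)y_n
  Hence R(z) = (1 + 2/5z)/(1 − 3/5z).

Need |R(x)|<1, x<0.
x=-0.32: |R|=0.7315
x=-2: |R|=0.0909
x=-10: |R|=0.4286
x=-100: |R|=0.6393
θ=3/5≥1/2 ⇒ |1+2/5x|<|1−3/5x| ∀x<0 ⇒ unbounded interval.

unbounded; (−∞, 0).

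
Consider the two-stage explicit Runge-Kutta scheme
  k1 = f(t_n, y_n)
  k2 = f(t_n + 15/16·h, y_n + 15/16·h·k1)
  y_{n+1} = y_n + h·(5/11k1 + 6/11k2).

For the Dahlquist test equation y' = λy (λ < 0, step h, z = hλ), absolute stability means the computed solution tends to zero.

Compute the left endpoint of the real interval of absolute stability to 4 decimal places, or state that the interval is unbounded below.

With y'=λy (z=hλ):
  k1=λy_n ⇒ h·k1=z·y_n;  k2=λ(1+15/16z)y_n ⇒ h·k2=z(1+15/16z)y_n
  y_{n+1}/y_n = 1 + 5/11z + 6/11z(1+15/16z) = 1 + z + 45/88z²
  Hence R(z) = 1 + z + 45/88z².

Boundary: |R(x)|=1, x<0.
x=-1.44: |R|=0.6204
R=1: x+45/88x²=0 ⇒ x=−88/45=-1.9556; min R=1−1/(4·45/88)=0.5111>−1
Confirm numerically:
  x=-1.625: |R|=0.72532 <1
  x=-1.196: |R|=0.53546 <1
  x=-1.163: |R|=0.52865 <1
  x=-0.909: |R|=0.51353 <1
  x=-2.282: |R|=1.38094 >1
  x=-2.184: |R|=1.25513 >1
  x=-2.079: |R|=1.13124 >1
Interval (-1.9556, 0).

left endpoint -1.9556.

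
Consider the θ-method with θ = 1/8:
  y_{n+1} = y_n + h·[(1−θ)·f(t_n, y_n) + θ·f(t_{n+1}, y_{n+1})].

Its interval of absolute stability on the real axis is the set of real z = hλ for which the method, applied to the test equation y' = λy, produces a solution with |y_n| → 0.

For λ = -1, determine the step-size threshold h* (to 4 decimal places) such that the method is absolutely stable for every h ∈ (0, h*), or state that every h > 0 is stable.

(-2.6667,0); λ=-1 ⇒ h* = (8/3)/1 = 2.6667.

Set f=λy, z=hλ:
  y_{n+1} = y_n + z·[7/8·y_n + 1/8·y_{n+1}] ⇒ (1 − 1/8z)y_{n+1} = (1 + 7/8z)y_n
  ⇒ R(z) = (1 + 7/8z)/(1 − 1/8z).

Find x<0 with |R(x)|<1.
x=-1.63: |R|=0.3541
R=−1: 1+7/8x = −1+1/8x ⇒ -3/4x=2 ⇒ x=2/(-3/4)=-2.6667
Confirm numerically:
  x=-2.395: |R|=0.84319 <1
  x=-2.041: |R|=0.62613 <1
  x=-2.030: |R|=0.61914 <1
  x=-1.591: |R|=0.32708 <1
  x=-2.937: |R|=1.14830 >1
  x=-2.782: |R|=1.06418 >1
So |R|<1 on (-2.6667, 0).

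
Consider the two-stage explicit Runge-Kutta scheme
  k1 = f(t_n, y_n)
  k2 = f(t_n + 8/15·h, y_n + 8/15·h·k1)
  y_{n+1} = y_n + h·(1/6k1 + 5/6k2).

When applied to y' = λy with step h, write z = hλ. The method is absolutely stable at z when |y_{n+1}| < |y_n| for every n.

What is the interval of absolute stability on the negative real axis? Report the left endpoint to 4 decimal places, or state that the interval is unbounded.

z∈(-2.2500,0).

With y'=λy (z=hλ):
  k1=λy_n ⇒ h·k1=z·y_n;  k2=λ(1+8/15z)y_n ⇒ h·k2=z(1+8/15z)y_n
  y_{n+1}/y_n = 1 + 1/6z + 5/6z(1+8/15z) = 1 + z + 4/9z²
  R(z) = 1 + z + 4/9z².

Solve |R(x)|<1 on ℝ⁻.
x=-1.26: |R|=0.4456
R=1: x+4/9x²=0 ⇒ x=−9/4=-2.2500; min R=1−1/(4·4/9)=0.4375>−1
Confirm numerically:
  x=-1.627: |R|=0.54950 <1
  x=-1.535: |R|=0.51221 <1
  x=-1.246: |R|=0.44401 <1
  x=-1.070: |R|=0.43884 <1
  x=-2.618: |R|=1.42819 >1
  x=-2.598: |R|=1.40182 >1
  x=-2.386: |R|=1.14422 >1
Stable set (-2.2500, 0).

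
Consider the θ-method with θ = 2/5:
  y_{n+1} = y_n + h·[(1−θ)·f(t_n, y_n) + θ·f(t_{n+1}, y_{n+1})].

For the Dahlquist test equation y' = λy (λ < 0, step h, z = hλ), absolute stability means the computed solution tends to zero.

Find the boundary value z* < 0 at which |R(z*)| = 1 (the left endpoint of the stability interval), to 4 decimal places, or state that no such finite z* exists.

Set f=λy, z=hλ:
  y_{n+1} = y_n + z·[3/5·y_n + 2/5·y_{n+1}] ⇒ (1 − 2/5z)y_{n+1} = (1 + 3/5z)y_n
  R(z) = (1 + 3/5z)/(1 − 2/5z).

Boundary: |R(x)|=1, x<0.
x=-0.61: |R|=0.5096
R=−1: 1+3/5x = −1+2/5x ⇒ -1/5x=2 ⇒ x=2/(-1/5)=-10.0000
Confirm numerically:
  x=-8.133: |R|=0.91221 <1
  x=-7.006: |R|=0.84252 <1
  x=-4.620: |R|=0.62219 <1
  x=-10.522: |R|=1.02004 >1
  x=-10.297: |R|=1.01160 >1
  x=-10.289: |R|=1.01130 >1
Stable set (-10.0000, 0).

left endpoint -10.0000.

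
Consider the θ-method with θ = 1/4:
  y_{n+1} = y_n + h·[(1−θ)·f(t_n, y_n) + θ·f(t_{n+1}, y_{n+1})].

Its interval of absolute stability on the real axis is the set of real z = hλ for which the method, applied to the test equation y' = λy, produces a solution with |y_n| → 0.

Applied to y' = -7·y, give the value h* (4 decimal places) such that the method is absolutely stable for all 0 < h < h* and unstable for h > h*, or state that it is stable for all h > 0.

(-4.0000,0); λ=-7 ⇒ h* = (4)/7 = 0.5714.

On y'=λy, z=hλ:
  y_{n+1} = y_n + z·[3/4·y_n + 1/4·y_{n+1}] ⇒ (1 − 1/4z)y_{n+1} = (1 + 3/4z)y_n
  so R(z) = (1 + 3/4z)/(1 − 1/4z).

Need |R(x)|<1, x<0.
x=-1.35: |R|=0.0093
R=−1: 1+3/4x = −1+1/4x ⇒ -1/2x=2 ⇒ x=2/(-1/2)=-4.0000
Confirm numerically:
  x=-3.062: |R|=0.73435 <1
  x=-2.442: |R|=0.51630 <1
  x=-2.075: |R|=0.36626 <1
  x=-4.561: |R|=1.13106 >1
  x=-4.487: |R|=1.11476 >1
  x=-4.233: |R|=1.05660 >1
So |R|<1 on (-4.0000, 0).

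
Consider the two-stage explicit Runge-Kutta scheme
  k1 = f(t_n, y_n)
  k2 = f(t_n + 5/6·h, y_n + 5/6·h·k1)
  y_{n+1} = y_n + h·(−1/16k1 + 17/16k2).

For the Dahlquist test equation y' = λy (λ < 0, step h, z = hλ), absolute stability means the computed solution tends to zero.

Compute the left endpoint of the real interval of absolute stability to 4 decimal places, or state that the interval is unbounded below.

With y'=λy (z=hλ):
  k1=λy_n ⇒ h·k1=z·y_n;  k2=λ(1+5/6z)y_n ⇒ h·k2=z(1+5/6z)y_n
  y_{n+1}/y_n = 1 − 1/16z + 17/16z(1+5/6z) = 1 + z + 85/96z²
  so R(z) = 1 + z + 85/96z².

Boundary: |R(x)|=1, x<0.
x=-0.51: |R|=0.7203
R=1: x+85/96x²=0 ⇒ x=−96/85=-1.1294; min R=1−1/(4·85/96)=0.7176>−1
Confirm numerically:
  x=-0.675: |R|=0.72842 <1
  x=-0.665: |R|=0.72655 <1
  x=-0.524: |R|=0.71911 <1
  x=-0.456: |R|=0.72811 <1
  x=-1.537: |R|=1.55468 >1
  x=-1.376: |R|=1.30043 >1
Interval (-1.1294, 0).

z* = -1.1294.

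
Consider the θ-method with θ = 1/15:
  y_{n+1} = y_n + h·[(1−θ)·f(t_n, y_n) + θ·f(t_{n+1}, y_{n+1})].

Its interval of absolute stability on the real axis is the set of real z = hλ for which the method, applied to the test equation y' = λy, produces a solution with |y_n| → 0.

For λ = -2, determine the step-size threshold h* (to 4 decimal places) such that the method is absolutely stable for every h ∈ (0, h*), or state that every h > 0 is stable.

(-2.3077,0); λ=-2 ⇒ h* = (30/13)/2 = 1.1538.

Set f=λy, z=hλ:
  y_{n+1} = y_n + z·[14/15·y_n + 1/15·y_{n+1}] ⇒ (1 − 1/15z)y_{n+1} = (1 + 14/15z)y_n
  Hence R(z) = (1 + 14/15z)/(1 − 1/15z).

Boundary: |R(x)|=1, x<0.
x=-0.34: |R|=0.6675
R=−1: 1+14/15x = −1+1/15x ⇒ -13/15x=2 ⇒ x=2/(-13/15)=-2.3077
Confirm numerically:
  x=-2.169: |R|=0.89499 <1
  x=-1.770: |R|=0.58318 <1
  x=-1.318: |R|=0.21155 <1
  x=-1.065: |R|=0.00560 <1
  x=-2.820: |R|=1.37374 >1
  x=-2.559: |R|=1.18606 >1
Interval (-2.3077, 0).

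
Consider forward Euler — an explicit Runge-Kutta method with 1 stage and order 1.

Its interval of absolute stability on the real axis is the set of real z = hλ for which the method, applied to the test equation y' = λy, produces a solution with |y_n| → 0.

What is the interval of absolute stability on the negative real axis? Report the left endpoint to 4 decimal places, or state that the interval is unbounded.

Set f=λy, z=hλ:
  order 1, 1-stage ⇒ R(z)=1+z
  (e.g. R(-0.34)=0.66000, |R|=0.66000)

Find x<0 with |R(x)|<1.
x=-0.34: |R|=0.6600
|R(-1.17)|=0.1700 |R(-0.77)|=0.2300 |R(-0.64)|=0.3600
Bisect:
  x_lo=-2.8150 |R|=1.8150  x_hi=-0.3970 |R|=0.6030
  mid=-1.60598 |R|=0.60598 →hi
  mid=-2.21049 |R|=1.21049 →lo
  mid=-1.90824 |R|=0.90824 →hi
  mid=-2.05936 |R|=1.05936 →lo
  mid=-1.98380 |R|=0.98380 →hi
  mid=-2.02158 |R|=1.02158 →lo
  mid=-2.00269 |R|=1.00269 →lo
  mid=-1.99325 |R|=0.99325 →hi
  mid=-1.99797 |R|=0.99797 →hi
  ...
  [-2.00004,-1.99989] ⇒ x*=-2.0000
So |R|<1 on (-2.0000, 0).

z∈(-2.0000,0).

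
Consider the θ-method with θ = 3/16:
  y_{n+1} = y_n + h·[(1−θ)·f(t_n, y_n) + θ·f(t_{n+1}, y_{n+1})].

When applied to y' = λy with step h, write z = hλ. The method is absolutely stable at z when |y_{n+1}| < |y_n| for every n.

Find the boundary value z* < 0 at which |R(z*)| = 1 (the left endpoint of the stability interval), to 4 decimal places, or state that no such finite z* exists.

Set f=λy, z=hλ:
  y_{n+1} = y_n + z·[13/16·y_n + 3/16·y_{n+1}] ⇒ (1 − 3/16z)y_{n+1} = (1 + 13/16z)y_n
  R(z) = (1 + 13/16z)/(1 − 3/16z).

Need |R(x)|<1, x<0.
x=-0.56: |R|=0.4932
R=−1: 1+13/16x = −1+3/16x ⇒ -5/8x=2 ⇒ x=2/(-5/8)=-3.2000
Confirm numerically:
  x=-2.808: |R|=0.83950 <1
  x=-2.680: |R|=0.78369 <1
  x=-2.663: |R|=0.77615 <1
  x=-1.302: |R|=0.04652 <1
  x=-3.798: |R|=1.21830 >1
  x=-3.623: |R|=1.15743 >1
  x=-3.326: |R|=1.04850 >1
So |R|<1 on (-3.2000, 0).

left endpoint -3.2000.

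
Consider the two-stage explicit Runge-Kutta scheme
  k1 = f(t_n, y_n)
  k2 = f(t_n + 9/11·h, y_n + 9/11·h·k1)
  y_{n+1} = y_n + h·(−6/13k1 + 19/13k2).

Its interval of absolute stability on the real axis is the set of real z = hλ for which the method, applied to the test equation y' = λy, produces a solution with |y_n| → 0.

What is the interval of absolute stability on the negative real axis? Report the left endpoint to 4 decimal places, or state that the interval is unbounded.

z∈(-0.8363,0).

With y'=λy (z=hλ):
  k1=λy_n ⇒ h·k1=z·y_n;  k2=λ(1+9/11z)y_n ⇒ h·k2=z(1+9/11z)y_n
  y_{n+1}/y_n = 1 − 6/13z + 19/13z(1+9/11z) = 1 + z + 171/143z²
  ⇒ R(z) = 1 + z + 171/143z².

Boundary: |R(x)|=1, x<0.
x=-1.53: |R|=2.2693
R=1: x+171/143x²=0 ⇒ x=−143/171=-0.8363; min R=1−1/(4·171/143)=0.7909>−1
Confirm numerically:
  x=-0.750: |R|=0.92264 <1
  x=-0.660: |R|=0.86089 <1
  x=-0.544: |R|=0.80988 <1
  x=-0.508: |R|=0.80059 <1
  x=-1.305: |R|=1.73148 >1
  x=-0.925: |R|=1.09816 >1
So |R|<1 on (-0.8363, 0).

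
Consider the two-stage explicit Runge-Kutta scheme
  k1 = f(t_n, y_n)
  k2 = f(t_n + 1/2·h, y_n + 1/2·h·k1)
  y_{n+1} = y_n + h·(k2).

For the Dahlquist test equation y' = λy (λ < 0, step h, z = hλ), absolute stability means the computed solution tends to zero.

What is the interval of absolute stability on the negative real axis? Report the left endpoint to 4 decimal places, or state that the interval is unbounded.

(-2.0000, 0).

With y'=λy (z=hλ):
  k1=λy_n ⇒ h·k1=z·y_n;  k2=λ(1+1/2z)y_n ⇒ h·k2=z(1+1/2z)y_n
  y_{n+1}/y_n = 1 + z(1+1/2z) = 1 + z + 1/2z²
  so R(z) = 1 + z + 1/2z².

Solve |R(x)|<1 on ℝ⁻.
x=-1.36: |R|=0.5648
R=1: x+1/2x²=0 ⇒ x=−2=-2.0000; min R=1−1/(4·1/2)=0.5000>−1
Confirm numerically:
  x=-1.763: |R|=0.79108 <1
  x=-1.634: |R|=0.70098 <1
  x=-1.322: |R|=0.55184 <1
  x=-0.817: |R|=0.51674 <1
  x=-2.168: |R|=1.18211 >1
  x=-2.150: |R|=1.16125 >1
Interval (-2.0000, 0).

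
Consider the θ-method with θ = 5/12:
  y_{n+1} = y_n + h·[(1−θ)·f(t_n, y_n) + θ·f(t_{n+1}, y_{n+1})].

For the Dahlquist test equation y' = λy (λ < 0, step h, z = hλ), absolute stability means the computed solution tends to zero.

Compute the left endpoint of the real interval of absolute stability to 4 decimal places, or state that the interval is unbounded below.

Set f=λy, z=hλ:
  y_{n+1} = y_n + z·[7/12·y_n + 5/12·y_{n+1}] ⇒ (1 − 5/12z)y_{n+1} = (1 + 7/12z)y_n
  Hence R(z) = (1 + 7/12z)/(1 − 5/12z).

Find x<0 with |R(x)|<1.
x=-1.7: |R|=0.0049
R=−1: 1+7/12x = −1+5/12x ⇒ -1/6x=2 ⇒ x=2/(-1/6)=-12.0000
Confirm numerically:
  x=-7.885: |R|=0.83996 <1
  x=-6.838: |R|=0.77649 <1
  x=-6.015: |R|=0.71551 <1
  x=-5.909: |R|=0.70678 <1
  x=-12.312: |R|=1.00848 >1
  x=-12.096: |R|=1.00265 >1
So |R|<1 on (-12.0000, 0).

left endpoint -12.0000.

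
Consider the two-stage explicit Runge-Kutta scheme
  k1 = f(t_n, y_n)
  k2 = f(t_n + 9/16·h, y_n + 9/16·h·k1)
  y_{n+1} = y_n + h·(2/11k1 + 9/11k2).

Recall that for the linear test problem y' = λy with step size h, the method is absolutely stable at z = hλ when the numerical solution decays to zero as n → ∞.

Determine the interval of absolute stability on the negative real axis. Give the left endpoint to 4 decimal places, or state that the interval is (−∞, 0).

(-2.1728, 0).

On y'=λy, z=hλ:
  k1=λy_n ⇒ h·k1=z·y_n;  k2=λ(1+9/16z)y_n ⇒ h·k2=z(1+9/16z)y_n
  y_{n+1}/y_n = 1 + 2/11z + 9/11z(1+9/16z) = 1 + z + 81/176z²
  R(z) = 1 + z + 81/176z².

Find x<0 with |R(x)|<1.
x=-1.38: |R|=0.4965
R=1: x+81/176x²=0 ⇒ x=−176/81=-2.1728; min R=1−1/(4·81/176)=0.4568>−1
Confirm numerically:
  x=-2.142: |R|=0.96960 <1
  x=-2.033: |R|=0.86916 <1
  x=-1.261: |R|=0.47082 <1
  x=-0.972: |R|=0.46282 <1
  x=-2.766: |R|=1.75509 >1
  x=-2.330: |R|=1.16853 >1
So |R|<1 on (-2.1728, 0).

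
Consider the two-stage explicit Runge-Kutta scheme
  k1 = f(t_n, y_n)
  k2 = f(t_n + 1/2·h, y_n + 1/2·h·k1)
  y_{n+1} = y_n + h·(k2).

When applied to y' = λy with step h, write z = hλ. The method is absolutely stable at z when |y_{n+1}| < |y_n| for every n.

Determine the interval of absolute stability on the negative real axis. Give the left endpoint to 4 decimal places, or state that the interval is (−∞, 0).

(-2.0000, 0).

With y'=λy (z=hλ):
  k1=λy_n ⇒ h·k1=z·y_n;  k2=λ(1+1/2z)y_n ⇒ h·k2=z(1+1/2z)y_n
  y_{n+1}/y_n = 1 + z(1+1/2z) = 1 + z + 1/2z²
  ⇒ R(z) = 1 + z + 1/2z².

Find x<0 with |R(x)|<1.
x=-1.07: |R|=0.5025
R=1: x+1/2x²=0 ⇒ x=−2=-2.0000; min R=1−1/(4·1/2)=0.5000>−1
Confirm numerically:
  x=-1.563: |R|=0.65848 <1
  x=-0.984: |R|=0.50013 <1
  x=-0.943: |R|=0.50162 <1
  x=-2.514: |R|=1.64610 >1
  x=-2.124: |R|=1.13169 >1
  x=-2.050: |R|=1.05125 >1
So |R|<1 on (-2.0000, 0).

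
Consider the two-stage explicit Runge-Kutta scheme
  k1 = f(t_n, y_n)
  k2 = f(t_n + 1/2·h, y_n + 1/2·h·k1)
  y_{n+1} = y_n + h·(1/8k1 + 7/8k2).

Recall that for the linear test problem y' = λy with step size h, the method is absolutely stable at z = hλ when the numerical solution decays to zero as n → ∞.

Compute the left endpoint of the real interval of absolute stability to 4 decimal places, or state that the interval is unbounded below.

left endpoint -2.2857.

On y'=λy, z=hλ:
  k1=λy_n ⇒ h·k1=z·y_n;  k2=λ(1+1/2z)y_n ⇒ h·k2=z(1+1/2z)y_n
  y_{n+1}/y_n = 1 + 1/8z + 7/8z(1+1/2z) = 1 + z + 7/16z²
  so R(z) = 1 + z + 7/16z².

Solve |R(x)|<1 on ℝ⁻.
x=-0.9: |R|=0.4544
R=1: x+7/16x²=0 ⇒ x=−16/7=-2.2857; min R=1−1/(4·7/16)=0.4286>−1
Confirm numerically:
  x=-1.574: |R|=0.50990 <1
  x=-1.302: |R|=0.43965 <1
  x=-1.125: |R|=0.42871 <1
  x=-0.926: |R|=0.44915 <1
  x=-2.875: |R|=1.74121 >1
  x=-2.820: |R|=1.65917 >1
Interval (-2.2857, 0).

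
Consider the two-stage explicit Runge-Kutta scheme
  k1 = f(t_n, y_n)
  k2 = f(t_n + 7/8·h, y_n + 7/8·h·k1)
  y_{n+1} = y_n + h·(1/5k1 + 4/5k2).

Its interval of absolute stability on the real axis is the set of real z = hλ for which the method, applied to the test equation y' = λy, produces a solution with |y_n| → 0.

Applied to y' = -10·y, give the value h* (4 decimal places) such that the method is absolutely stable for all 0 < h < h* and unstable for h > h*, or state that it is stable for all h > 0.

Set f=λy, z=hλ:
  k1=λy_n ⇒ h·k1=z·y_n;  k2=λ(1+7/8z)y_n ⇒ h·k2=z(1+7/8z)y_n
  y_{n+1}/y_n = 1 + 1/5z + 4/5z(1+7/8z) = 1 + z + 7/10z²
  so R(z) = 1 + z + 7/10z².

Need |R(x)|<1, x<0.
x=-1: |R|=0.7000
R=1: x+7/10x²=0 ⇒ x=−10/7=-1.4286; min R=1−1/(4·7/10)=0.6429>−1
Confirm numerically:
  x=-1.143: |R|=0.77151 <1
  x=-1.013: |R|=0.70532 <1
  x=-1.003: |R|=0.70121 <1
  x=-1.758: |R|=1.40539 >1
  x=-1.507: |R|=1.08273 >1
So |R|<1 on (-1.4286, 0).

(-1.4286,0); λ=-10 ⇒ h* = (10/7)/10 = 0.1429.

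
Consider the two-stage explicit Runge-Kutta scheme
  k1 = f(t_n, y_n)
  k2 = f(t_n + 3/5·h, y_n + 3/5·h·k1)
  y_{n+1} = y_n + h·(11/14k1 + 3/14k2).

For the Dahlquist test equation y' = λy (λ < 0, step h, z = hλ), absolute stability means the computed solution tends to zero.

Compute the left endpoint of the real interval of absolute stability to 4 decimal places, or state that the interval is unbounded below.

z* = -7.7778.

Set f=λy, z=hλ:
  k1=λy_n ⇒ h·k1=z·y_n;  k2=λ(1+3/5z)y_n ⇒ h·k2=z(1+3/5z)y_n
  y_{n+1}/y_n = 1 + 11/14z + 3/14z(1+3/5z) = 1 + z + 9/70z²
  Hence R(z) = 1 + z + 9/70z².

Need |R(x)|<1, x<0.
x=-1.14: |R|=0.0271
R=1: x+9/70x²=0 ⇒ x=−70/9=-7.7778; min R=1−1/(4·9/70)=-0.9444>−1
Confirm numerically:
  x=-7.024: |R|=0.31927 <1
  x=-6.780: |R|=0.13022 <1
  x=-4.307: |R|=0.92197 <1
  x=-3.112: |R|=0.86684 <1
  x=-8.275: |R|=1.52901 >1
  x=-8.219: |R|=1.46625 >1
  x=-8.075: |R|=1.30858 >1
So |R|<1 on (-7.7778, 0).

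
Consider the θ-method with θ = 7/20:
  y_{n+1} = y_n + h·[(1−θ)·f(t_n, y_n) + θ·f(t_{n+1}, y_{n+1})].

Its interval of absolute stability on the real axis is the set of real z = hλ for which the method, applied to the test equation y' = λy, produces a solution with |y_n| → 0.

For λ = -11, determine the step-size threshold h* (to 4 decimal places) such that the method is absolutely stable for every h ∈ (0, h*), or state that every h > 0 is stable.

(-6.6667,0); λ=-11 ⇒ h* = (20/3)/11 = 0.6061.

On y'=λy, z=hλ:
  y_{n+1} = y_n + z·[13/20·y_n + 7/20·y_{n+1}] ⇒ (1 − 7/20z)y_{n+1} = (1 + 13/20z)y_n
  ⇒ R(z) = (1 + 13/20z)/(1 − 7/20z).

Find x<0 with |R(x)|<1.
x=-1.48: |R|=0.0250
R=−1: 1+13/20x = −1+7/20x ⇒ -3/10x=2 ⇒ x=2/(-3/10)=-6.6667
Confirm numerically:
  x=-4.352: |R|=0.72479 <1
  x=-4.081: |R|=0.68056 <1
  x=-2.807: |R|=0.41592 <1
  x=-7.081: |R|=1.03574 >1
  x=-6.992: |R|=1.02831 >1
  x=-6.978: |R|=1.02713 >1
So |R|<1 on (-6.6667, 0).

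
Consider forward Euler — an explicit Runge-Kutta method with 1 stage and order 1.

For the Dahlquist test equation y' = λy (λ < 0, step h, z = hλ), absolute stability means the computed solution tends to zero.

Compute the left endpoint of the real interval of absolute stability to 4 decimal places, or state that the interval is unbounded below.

z* = -2.0000.

Set f=λy, z=hλ:
  order 1, 1-stage ⇒ R(z)=1+z
  (e.g. R(-1.62)=-0.62000, |R|=0.62000)

Solve |R(x)|<1 on ℝ⁻.
x=-1.62: |R|=0.6200
|R(-2.35)|=1.3500 |R(-2.06)|=1.0600 |R(-0.78)|=0.2200
Bisect:
  x_lo=-2.5077 |R|=1.5077  x_hi=-0.3917 |R|=0.6083
  mid=-1.44971 |R|=0.44971 →hi
  mid=-1.97873 |R|=0.97873 →hi
  mid=-2.24324 |R|=1.24324 →lo
  mid=-2.11098 |R|=1.11098 →lo
  mid=-2.04486 |R|=1.04486 →lo
  mid=-2.01179 |R|=1.01179 →lo
  mid=-1.99526 |R|=0.99526 →hi
  ...
  [-2.00004,-1.99991] ⇒ x*=-2.0000
Stable set (-2.0000, 0).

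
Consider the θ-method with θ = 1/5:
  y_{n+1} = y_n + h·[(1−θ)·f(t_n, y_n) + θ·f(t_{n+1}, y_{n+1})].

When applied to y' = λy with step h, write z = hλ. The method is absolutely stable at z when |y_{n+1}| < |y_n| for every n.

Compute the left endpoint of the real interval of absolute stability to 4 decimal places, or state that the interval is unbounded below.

left endpoint -3.3333.

On y'=λy, z=hλ:
  y_{n+1} = y_n + z·[4/5·y_n + 1/5·y_{n+1}] ⇒ (1 − 1/5z)y_{n+1} = (1 + 4/5z)y_n
  so R(z) = (1 + 4/5z)/(1 − 1/5z).

Solve |R(x)|<1 on ℝ⁻.
x=-1.77: |R|=0.3072
R=−1: 1+4/5x = −1+1/5x ⇒ -3/5x=2 ⇒ x=2/(-3/5)=-3.3333
Confirm numerically:
  x=-3.003: |R|=0.87617 <1
  x=-2.467: |R|=0.65194 <1
  x=-1.865: |R|=0.35834 <1
  x=-1.662: |R|=0.24737 <1
  x=-3.904: |R|=1.19227 >1
  x=-3.854: |R|=1.17642 >1
Interval (-3.3333, 0).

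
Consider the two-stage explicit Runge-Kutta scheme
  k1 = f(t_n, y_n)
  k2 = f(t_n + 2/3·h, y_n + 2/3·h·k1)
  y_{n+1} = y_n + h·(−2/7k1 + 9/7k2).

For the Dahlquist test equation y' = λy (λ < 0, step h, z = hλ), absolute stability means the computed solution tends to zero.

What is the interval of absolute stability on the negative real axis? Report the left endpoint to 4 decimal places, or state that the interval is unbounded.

With y'=λy (z=hλ):
  k1=λy_n ⇒ h·k1=z·y_n;  k2=λ(1+2/3z)y_n ⇒ h·k2=z(1+2/3z)y_n
  y_{n+1}/y_n = 1 − 2/7z + 9/7z(1+2/3z) = 1 + z + 6/7z²
  Hence R(z) = 1 + z + 6/7z².

Need |R(x)|<1, x<0.
x=-0.83: |R|=0.7605
R=1: x+6/7x²=0 ⇒ x=−7/6=-1.1667; min R=1−1/(4·6/7)=0.7083>−1
Confirm numerically:
  x=-0.797: |R|=0.74746 <1
  x=-0.640: |R|=0.71109 <1
  x=-0.556: |R|=0.70897 <1
  x=-1.637: |R|=1.65994 >1
  x=-1.588: |R|=1.57349 >1
Stable set (-1.1667, 0).

(-1.1667, 0).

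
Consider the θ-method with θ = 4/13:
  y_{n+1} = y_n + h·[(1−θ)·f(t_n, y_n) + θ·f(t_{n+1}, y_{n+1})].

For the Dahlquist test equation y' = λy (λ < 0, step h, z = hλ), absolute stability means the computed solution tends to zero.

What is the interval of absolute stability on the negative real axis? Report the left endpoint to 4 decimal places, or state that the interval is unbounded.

With y'=λy (z=hλ):
  y_{n+1} = y_n + z·[9/13·y_n + 4/13·y_{n+1}] ⇒ (1 − 4/13z)y_{n+1} = (1 + 9/13z)y_n
  R(z) = (1 + 9/13z)/(1 − 4/13z).

Need |R(x)|<1, x<0.
x=-1.55: |R|=0.0495
R=−1: 1+9/13x = −1+4/13x ⇒ -5/13x=2 ⇒ x=2/(-5/13)=-5.2000
Confirm numerically:
  x=-4.824: |R|=0.94179 <1
  x=-4.317: |R|=0.85414 <1
  x=-2.629: |R|=0.45335 <1
  x=-2.375: |R|=0.37222 <1
  x=-5.737: |R|=1.07469 >1
  x=-5.666: |R|=1.06533 >1
  x=-5.375: |R|=1.02536 >1
So |R|<1 on (-5.2000, 0).

(-5.2000, 0).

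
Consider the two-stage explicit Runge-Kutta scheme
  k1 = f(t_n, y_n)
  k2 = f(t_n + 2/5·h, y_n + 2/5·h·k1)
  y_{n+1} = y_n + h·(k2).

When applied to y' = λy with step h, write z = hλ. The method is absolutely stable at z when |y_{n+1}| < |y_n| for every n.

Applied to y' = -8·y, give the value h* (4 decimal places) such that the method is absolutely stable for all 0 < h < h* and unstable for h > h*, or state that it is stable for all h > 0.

(-2.5000,0); λ=-8 ⇒ h* = (5/2)/8 = 0.3125.

Test eqn y'=λy, z=hλ:
  k1=λy_n ⇒ h·k1=z·y_n;  k2=λ(1+2/5z)y_n ⇒ h·k2=z(1+2/5z)y_n
  y_{n+1}/y_n = 1 + z(1+2/5z) = 1 + z + 2/5z²
  so R(z) = 1 + z + 2/5z².

Need |R(x)|<1, x<0.
x=-0.83: |R|=0.4456
R=1: x+2/5x²=0 ⇒ x=−5/2=-2.5000; min R=1−1/(4·2/5)=0.3750>−1
Confirm numerically:
  x=-2.263: |R|=0.78547 <1
  x=-2.255: |R|=0.77901 <1
  x=-1.831: |R|=0.51002 <1
  x=-1.586: |R|=0.42016 <1
  x=-3.086: |R|=1.72336 >1
  x=-2.806: |R|=1.34345 >1
Stable set (-2.5000, 0).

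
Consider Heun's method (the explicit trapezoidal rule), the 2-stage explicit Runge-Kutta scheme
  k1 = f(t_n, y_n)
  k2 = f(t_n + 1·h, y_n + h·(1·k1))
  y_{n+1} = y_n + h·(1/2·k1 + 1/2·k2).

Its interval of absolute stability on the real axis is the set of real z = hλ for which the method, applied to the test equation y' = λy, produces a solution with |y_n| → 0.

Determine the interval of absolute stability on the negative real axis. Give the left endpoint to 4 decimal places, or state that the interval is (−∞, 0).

(-2.0000, 0).

Set f=λy, z=hλ:
  order 2, 2-stage ⇒ R(z)=1+z+z^2/2
  (e.g. R(-1.28)=0.53920, |R|=0.53920)

Need |R(x)|<1, x<0.
x=-1.28: |R|=0.5392
|R(-1.71)|=0.7520 |R(-1.54)|=0.6458 |R(-1.18)|=0.5162
Bisect:
  x_lo=-2.7990 |R|=2.1182  x_hi=-0.3167 |R|=0.7335
  mid=-1.55785 |R|=0.65560 →hi
  mid=-2.17843 |R|=1.19435 →lo
  mid=-1.86814 |R|=0.87684 →hi
  mid=-2.02329 |R|=1.02356 →lo
  mid=-1.94571 |R|=0.94719 →hi
  mid=-1.98450 |R|=0.98462 →hi
  mid=-2.00389 |R|=1.00390 →lo
  mid=-1.99420 |R|=0.99421 →hi
  mid=-1.99905 |R|=0.99905 →hi
  ...
  [-2.00011,-1.99996] ⇒ x*=-2.0000
So |R|<1 on (-2.0000, 0).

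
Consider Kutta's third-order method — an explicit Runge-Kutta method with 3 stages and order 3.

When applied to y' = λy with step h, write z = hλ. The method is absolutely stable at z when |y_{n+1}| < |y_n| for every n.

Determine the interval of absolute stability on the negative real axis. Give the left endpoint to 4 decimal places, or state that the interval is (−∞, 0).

Test eqn y'=λy, z=hλ:
  order 3, 3-stage ⇒ R(z)=1+z+z^2/2+z^3/6
  (e.g. R(-1.64)=-0.03036, |R|=0.03036)

Need |R(x)|<1, x<0.
x=-1.64: |R|=0.0304
|R(-2.66)|=1.2590 |R(-1.84)|=0.1855 |R(-0.78)|=0.4451
Bisect:
  x_lo=-3.3746 |R|=3.0855  x_hi=-0.1872 |R|=0.8292
  mid=-1.78091 |R|=0.13649 →hi
  mid=-2.57774 |R|=1.11010 →lo
  mid=-2.17932 |R|=0.52969 →hi
  mid=-2.37853 |R|=0.79254 →hi
  mid=-2.47813 |R|=0.94399 →hi
  mid=-2.52794 |R|=1.02515 →lo
  mid=-2.50303 |R|=0.98410 →hi
  ...
  [-2.51276,-2.51257] ⇒ x*=-2.5127
So |R|<1 on (-2.5127, 0).

z∈(-2.5127,0).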